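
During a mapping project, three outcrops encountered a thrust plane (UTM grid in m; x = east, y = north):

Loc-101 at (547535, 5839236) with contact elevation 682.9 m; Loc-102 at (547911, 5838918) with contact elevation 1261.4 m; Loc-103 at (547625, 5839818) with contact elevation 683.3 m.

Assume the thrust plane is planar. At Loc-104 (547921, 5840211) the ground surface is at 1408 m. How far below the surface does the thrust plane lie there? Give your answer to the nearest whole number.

Two edge vectors: Loc-101→Loc-102 = (376, -318, 578.5), Loc-101→Loc-103 = (90, 582, 0.4).
Normal n = (Loc-101→Loc-102) × (Loc-101→Loc-103) = (-336814.2, 51914.6, 247452).
So ∂z/∂x = −n_x/n_z = 1.36112943 and ∂z/∂y = −n_y/n_z = −0.20979665.
Intercept c from Loc-101: 682.9 − 745266.00 + 1225052.14 = 480469.03.
At (547921, 5840211): z_contact = 745791.4 − 1225256.7 + 480469.03 = 1003.7 m.
Depth below ground = 1408 − 1003.7 = 404 m.

404 m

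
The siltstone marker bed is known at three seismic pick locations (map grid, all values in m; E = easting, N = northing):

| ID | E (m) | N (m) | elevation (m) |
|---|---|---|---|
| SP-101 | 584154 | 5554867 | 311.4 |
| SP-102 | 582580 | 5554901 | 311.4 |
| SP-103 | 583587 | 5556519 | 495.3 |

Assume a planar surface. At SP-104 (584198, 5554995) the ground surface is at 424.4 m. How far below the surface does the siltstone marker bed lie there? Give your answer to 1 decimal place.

98.5 m

Let the plane be z = a·E + b·N + c.
SP-102−SP-101: −1574a + 34b = 0;  SP-103−SP-101: −567a + 1652b = 183.9.
Solving gives a = 0.002422578, b = 0.112151090.
Then c = 311.4 − a·584154 − b·5554867 = −624088.15.
At (584198, 5554995): z_contact = 1415.26 + 622998.75 − 624088.15 = 325.86 m.
Depth below ground = 424.4 − 325.86 = 98.5 m.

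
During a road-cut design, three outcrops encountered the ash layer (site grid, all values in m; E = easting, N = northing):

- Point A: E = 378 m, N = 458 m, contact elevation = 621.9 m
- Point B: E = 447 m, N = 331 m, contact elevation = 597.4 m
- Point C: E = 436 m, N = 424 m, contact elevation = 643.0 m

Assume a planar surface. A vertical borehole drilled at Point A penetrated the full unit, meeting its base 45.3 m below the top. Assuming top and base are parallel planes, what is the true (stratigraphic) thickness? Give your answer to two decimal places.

Let the plane be z = a·E + b·N + c.
Point B−Point A: 69a − 127b = −24.5;  Point C−Point A: 58a − 34b = 21.1.
Solving gives a = 0.69974, b = 0.57309.
|∇z| = √(a²+b²) = 0.90447, so dip δ = arctan(0.90447) = 42.13°.
True thickness = vertical thickness × cos δ = 45.3 × cos 42.13° = 33.60 m.

33.60 m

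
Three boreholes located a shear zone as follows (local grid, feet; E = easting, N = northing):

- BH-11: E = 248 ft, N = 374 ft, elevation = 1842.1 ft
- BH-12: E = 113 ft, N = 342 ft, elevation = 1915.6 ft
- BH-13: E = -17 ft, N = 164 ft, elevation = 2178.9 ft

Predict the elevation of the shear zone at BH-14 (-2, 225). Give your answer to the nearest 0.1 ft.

Let the plane be z = a·E + b·N + c.
BH-12−BH-11: −135a − 32b = 73.5;  BH-13−BH-11: −265a − 210b = 336.8.
Solving gives a = −0.23439, b = −1.30803.
Then c = 1842.1 − a·248 − b·374 = 2389.43.
At (-2, 225): z = 0.5 − 294.3 + 2389.43 = 2095.6 ft.

2095.6 ft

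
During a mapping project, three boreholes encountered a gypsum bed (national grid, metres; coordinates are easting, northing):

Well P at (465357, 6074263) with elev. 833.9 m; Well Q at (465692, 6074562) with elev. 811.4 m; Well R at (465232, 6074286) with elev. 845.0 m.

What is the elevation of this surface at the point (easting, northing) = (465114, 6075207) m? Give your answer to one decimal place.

873.6 m

Let the plane be z = a·easting + b·northing + c.
Well Q−Well P: 335a + 299b = −22.5;  Well R−Well P: −125a + 23b = 11.1.
Solving gives a = −0.085102041, b = 0.020097604.
Then c = 833.9 − a·465357 − b·6074263 = −81641.40.
At (465114, 6075207): z = −39582.2 + 122097.1 − 81641.40 = 873.6 m.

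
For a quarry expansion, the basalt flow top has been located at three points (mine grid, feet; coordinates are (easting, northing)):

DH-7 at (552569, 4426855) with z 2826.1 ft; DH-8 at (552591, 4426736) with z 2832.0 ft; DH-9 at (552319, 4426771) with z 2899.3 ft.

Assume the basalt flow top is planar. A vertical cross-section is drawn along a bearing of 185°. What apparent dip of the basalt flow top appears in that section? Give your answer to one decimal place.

Two edge vectors: DH-7→DH-8 = (22, -119, 5.9), DH-7→DH-9 = (-250, -84, 73.2).
Normal n = (DH-7→DH-8) × (DH-7→DH-9) = (-8215.2, -3085.4, -31598).
So ∂z/∂E = −n_x/n_z = −0.25999 and ∂z/∂N = −n_y/n_z = −0.09765.
Unit vector along 185° is (sin 185°, cos 185°) = (-0.0872, -0.9962).
Slope in that direction = a·(-0.0872) + b·(-0.9962) = 0.11993.
Apparent dip = arctan|0.11993| = 6.8° (true dip is 15.5°, so apparent ≤ true as expected).

6.8°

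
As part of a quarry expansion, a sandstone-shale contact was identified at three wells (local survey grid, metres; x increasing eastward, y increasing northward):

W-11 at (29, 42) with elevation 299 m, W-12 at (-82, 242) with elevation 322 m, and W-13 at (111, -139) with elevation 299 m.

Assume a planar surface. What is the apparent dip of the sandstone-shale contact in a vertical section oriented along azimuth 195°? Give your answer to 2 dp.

Let the plane be z = a·x + b·y + c.
W-12−W-11: −111a + 200b = 23;  W-13−W-11: 82a − 181b = 0.
Solving gives a = −1.12788, b = −0.51097.
Unit vector along 195° is (sin 195°, cos 195°) = (-0.2588, -0.9659).
Slope in that direction = a·(-0.2588) + b·(-0.9659) = 0.78548.
Apparent dip = arctan|0.78548| = 38.15° (true dip is 51.1°, so apparent ≤ true as expected).

38.15°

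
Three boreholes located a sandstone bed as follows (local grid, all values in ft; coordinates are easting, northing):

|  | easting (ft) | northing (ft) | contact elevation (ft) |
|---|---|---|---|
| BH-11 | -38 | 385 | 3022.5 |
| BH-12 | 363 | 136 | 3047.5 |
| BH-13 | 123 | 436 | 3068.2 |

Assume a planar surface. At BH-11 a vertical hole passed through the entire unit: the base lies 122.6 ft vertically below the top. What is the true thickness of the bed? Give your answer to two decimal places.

116.92 ft

Let the plane be z = a·easting + b·northing + c.
BH-12−BH-11: 401a − 249b = 25;  BH-13−BH-11: 161a + 51b = 45.7.
Solving gives a = 0.20902, b = 0.23622.
|∇z| = √(a²+b²) = 0.31542, so dip δ = arctan(0.31542) = 17.51°.
True thickness = vertical thickness × cos δ = 122.6 × cos 17.51° = 116.92 ft.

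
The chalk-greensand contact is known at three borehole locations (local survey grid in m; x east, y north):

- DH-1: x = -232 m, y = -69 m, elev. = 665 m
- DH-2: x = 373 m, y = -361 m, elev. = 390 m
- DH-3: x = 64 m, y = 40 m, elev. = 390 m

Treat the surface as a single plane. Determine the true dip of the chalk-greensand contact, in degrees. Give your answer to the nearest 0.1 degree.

42.4°

Two edge vectors: DH-1→DH-2 = (605, -292, -275), DH-1→DH-3 = (296, 109, -275).
Normal n = (DH-1→DH-2) × (DH-1→DH-3) = (110275, 84975, 152377).
So ∂z/∂x = −n_x/n_z = −0.72370 and ∂z/∂y = −n_y/n_z = −0.55766.
Gradient magnitude |∇z| = √(a² + b²) = √(0.52374 + 0.31099) = 0.91363.
True dip = arctan(0.91363) = 42.4°, dipping toward NE (azimuth ≈ 052°).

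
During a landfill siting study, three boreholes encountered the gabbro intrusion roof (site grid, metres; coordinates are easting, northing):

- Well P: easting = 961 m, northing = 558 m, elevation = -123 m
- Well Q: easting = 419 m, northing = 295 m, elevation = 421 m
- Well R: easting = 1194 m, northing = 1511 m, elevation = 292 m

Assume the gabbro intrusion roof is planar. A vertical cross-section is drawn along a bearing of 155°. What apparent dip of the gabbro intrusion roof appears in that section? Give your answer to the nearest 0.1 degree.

52.1°

Let the plane be z = a·easting + b·northing + c.
Well Q−Well P: −542a − 263b = 544;  Well R−Well P: 233a + 953b = 415.
Solving gives a = −1.37854, b = 0.77251.
Unit vector along 155° is (sin 155°, cos 155°) = (0.4226, -0.9063).
Slope in that direction = a·(0.4226) + b·(-0.9063) = −1.28273.
Apparent dip = arctan|1.28273| = 52.1° (true dip is 57.7°, so apparent ≤ true as expected).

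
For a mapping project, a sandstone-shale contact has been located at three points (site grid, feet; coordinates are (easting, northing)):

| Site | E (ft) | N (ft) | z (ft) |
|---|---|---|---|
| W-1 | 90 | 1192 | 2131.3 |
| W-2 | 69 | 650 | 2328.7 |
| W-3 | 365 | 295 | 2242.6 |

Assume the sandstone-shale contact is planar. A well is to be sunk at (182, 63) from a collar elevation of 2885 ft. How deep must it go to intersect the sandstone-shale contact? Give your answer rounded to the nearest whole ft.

437 ft

Let the plane be z = a·E + b·N + c.
W-2−W-1: −21a − 542b = 197.4;  W-3−W-1: 275a − 897b = 111.3.
Solving gives a = −0.69537, b = −0.33726.
Then c = 2131.3 − a·90 − b·1192 = 2595.90.
At (182, 63): z_contact = −126.6 − 21.2 + 2595.90 = 2448.1 ft.
Depth below ground = 2885 − 2448.1 = 437 ft.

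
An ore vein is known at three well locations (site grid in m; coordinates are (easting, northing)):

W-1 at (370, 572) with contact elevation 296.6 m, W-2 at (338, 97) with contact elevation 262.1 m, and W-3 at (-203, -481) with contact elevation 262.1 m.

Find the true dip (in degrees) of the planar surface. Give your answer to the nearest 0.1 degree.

6.5°

Two edge vectors: W-1→W-2 = (-32, -475, -34.5), W-1→W-3 = (-573, -1053, -34.5).
Normal n = (W-1→W-2) × (W-1→W-3) = (-19941, 18664.5, -238479).
So ∂z/∂E = −n_x/n_z = −0.08362 and ∂z/∂N = −n_y/n_z = 0.07826.
Gradient magnitude |∇z| = √(a² + b²) = √(0.00699 + 0.00613) = 0.11453.
True dip = arctan(0.11453) = 6.5°, dipping toward SE (azimuth ≈ 133°).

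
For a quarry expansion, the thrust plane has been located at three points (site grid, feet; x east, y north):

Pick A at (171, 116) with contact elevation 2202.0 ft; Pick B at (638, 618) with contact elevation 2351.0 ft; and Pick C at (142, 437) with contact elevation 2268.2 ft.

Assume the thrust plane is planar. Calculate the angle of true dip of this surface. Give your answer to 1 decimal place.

13.1°

Two edge vectors: Pick A→Pick B = (467, 502, 149), Pick A→Pick C = (-29, 321, 66.2).
Normal n = (Pick A→Pick B) × (Pick A→Pick C) = (-14596.6, -35236.4, 164465).
So ∂z/∂x = −n_x/n_z = 0.08875 and ∂z/∂y = −n_y/n_z = 0.21425.
Gradient magnitude |∇z| = √(a² + b²) = √(0.00788 + 0.04590) = 0.23190.
True dip = arctan(0.23190) = 13.1°, dipping toward SSW (azimuth ≈ 203°).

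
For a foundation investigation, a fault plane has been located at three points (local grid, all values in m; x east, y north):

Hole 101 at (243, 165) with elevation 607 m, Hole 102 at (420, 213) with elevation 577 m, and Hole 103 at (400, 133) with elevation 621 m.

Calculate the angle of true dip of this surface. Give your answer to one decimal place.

Two edge vectors: Hole 101→Hole 102 = (177, 48, -30), Hole 101→Hole 103 = (157, -32, 14).
Normal n = (Hole 101→Hole 102) × (Hole 101→Hole 103) = (-288, -7188, -13200).
So ∂z/∂x = −n_x/n_z = −0.02182 and ∂z/∂y = −n_y/n_z = −0.54455.
Gradient magnitude |∇z| = √(a² + b²) = √(0.00048 + 0.29653) = 0.54498.
True dip = arctan(0.54498) = 28.6°, dipping toward N (azimuth ≈ 002°).

28.6°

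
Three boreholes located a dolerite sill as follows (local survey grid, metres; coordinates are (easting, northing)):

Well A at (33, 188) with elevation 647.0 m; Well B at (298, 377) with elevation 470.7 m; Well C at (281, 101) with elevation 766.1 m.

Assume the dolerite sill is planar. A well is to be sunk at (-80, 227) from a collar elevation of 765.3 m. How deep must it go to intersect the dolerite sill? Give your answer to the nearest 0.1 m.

171.9 m

Two edge vectors: Well A→Well B = (265, 189, -176.3), Well A→Well C = (248, -87, 119.1).
Normal n = (Well A→Well B) × (Well A→Well C) = (7171.8, -75283.9, -69927).
So ∂z/∂E = −n_x/n_z = 0.10256 and ∂z/∂N = −n_y/n_z = −1.07661.
Intercept c from Well A: 647 − 3.38 + 202.40 = 846.02.
At (-80, 227): z_contact = −8.20 − 244.39 + 846.02 = 593.42 m.
Depth below ground = 765.3 − 593.42 = 171.9 m.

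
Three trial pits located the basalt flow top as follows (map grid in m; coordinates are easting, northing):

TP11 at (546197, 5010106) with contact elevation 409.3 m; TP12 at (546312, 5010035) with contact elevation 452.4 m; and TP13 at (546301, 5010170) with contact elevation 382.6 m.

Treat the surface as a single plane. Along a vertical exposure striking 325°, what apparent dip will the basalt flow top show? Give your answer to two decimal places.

Let the plane be z = a·easting + b·northing + c.
TP12−TP11: 115a − 71b = 43.1;  TP13−TP11: 104a + 64b = −26.7.
Solving gives a = 0.05851, b = −0.51227.
Unit vector along 325° is (sin 325°, cos 325°) = (-0.5736, 0.8192).
Slope in that direction = a·(-0.5736) + b·(0.8192) = −0.45319.
Apparent dip = arctan|0.45319| = 24.38° (true dip is 27.3°, so apparent ≤ true as expected).

24.38°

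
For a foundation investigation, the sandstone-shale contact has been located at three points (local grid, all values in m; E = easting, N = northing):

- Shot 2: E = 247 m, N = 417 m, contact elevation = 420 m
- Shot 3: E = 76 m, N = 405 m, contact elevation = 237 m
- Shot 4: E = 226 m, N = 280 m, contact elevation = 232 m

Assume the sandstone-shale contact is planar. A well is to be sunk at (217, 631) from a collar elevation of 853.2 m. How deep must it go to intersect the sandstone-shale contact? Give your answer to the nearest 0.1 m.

201.4 m

Let the plane be z = a·E + b·N + c.
Shot 3−Shot 2: −171a − 12b = −183;  Shot 4−Shot 2: −21a − 137b = −188.
Solving gives a = 0.98447, b = 1.22136.
Then c = 420 − a·247 − b·417 = −332.47.
At (217, 631): z_contact = 213.63 + 770.68 − 332.47 = 651.84 m.
Depth below ground = 853.2 − 651.84 = 201.4 m.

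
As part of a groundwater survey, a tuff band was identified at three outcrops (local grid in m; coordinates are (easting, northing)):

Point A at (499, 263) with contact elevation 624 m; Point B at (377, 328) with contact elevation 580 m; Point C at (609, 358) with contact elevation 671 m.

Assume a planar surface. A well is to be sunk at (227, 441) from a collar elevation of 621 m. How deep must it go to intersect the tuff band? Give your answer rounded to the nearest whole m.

Two edge vectors: Point A→Point B = (-122, 65, -44), Point A→Point C = (110, 95, 47).
Normal n = (Point A→Point B) × (Point A→Point C) = (7235, 894, -18740).
So ∂z/∂E = −n_x/n_z = 0.38607 and ∂z/∂N = −n_y/n_z = 0.04771.
Intercept c from Point A: 624 − 192.65 − 12.55 = 418.80.
At (227, 441): z_contact = 87.6 + 21.0 + 418.80 = 527.5 m.
Depth below ground = 621 − 527.5 = 94 m.

94 m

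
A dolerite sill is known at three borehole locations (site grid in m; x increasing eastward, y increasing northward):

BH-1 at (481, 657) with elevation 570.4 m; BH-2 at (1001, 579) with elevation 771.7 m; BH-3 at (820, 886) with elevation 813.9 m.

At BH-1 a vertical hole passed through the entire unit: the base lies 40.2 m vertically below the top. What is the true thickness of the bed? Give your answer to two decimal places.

Two edge vectors: BH-1→BH-2 = (520, -78, 201.3), BH-1→BH-3 = (339, 229, 243.5).
Normal n = (BH-1→BH-2) × (BH-1→BH-3) = (-65090.7, -58379.3, 145522).
So ∂z/∂x = −n_x/n_z = 0.44729 and ∂z/∂y = −n_y/n_z = 0.40117.
|∇z| = √(a²+b²) = 0.60084, so dip δ = arctan(0.60084) = 31.00°.
True thickness = vertical thickness × cos δ = 40.2 × cos 31.00° = 34.46 m.

34.46 m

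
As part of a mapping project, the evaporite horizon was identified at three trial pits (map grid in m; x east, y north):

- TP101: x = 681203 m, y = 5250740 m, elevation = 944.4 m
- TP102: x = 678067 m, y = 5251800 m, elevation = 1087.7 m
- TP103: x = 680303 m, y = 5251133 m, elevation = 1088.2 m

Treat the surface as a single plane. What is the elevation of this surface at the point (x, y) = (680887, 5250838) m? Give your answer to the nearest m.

Two edge vectors: TP101→TP102 = (-3136, 1060, 143.3), TP101→TP103 = (-900, 393, 143.8).
Normal n = (TP101→TP102) × (TP101→TP103) = (96111.1, 321986.8, -278448).
So ∂z/∂x = −n_x/n_z = 0.34516714 and ∂z/∂y = −n_y/n_z = 1.15636241.
Intercept c from TP101: 944.4 − 235128.89 − 6071758.35 = −6305942.85.
At (680887, 5250838): z = 235019.8 + 6071871.7 − 6305942.85 = 948.7 m.

949 m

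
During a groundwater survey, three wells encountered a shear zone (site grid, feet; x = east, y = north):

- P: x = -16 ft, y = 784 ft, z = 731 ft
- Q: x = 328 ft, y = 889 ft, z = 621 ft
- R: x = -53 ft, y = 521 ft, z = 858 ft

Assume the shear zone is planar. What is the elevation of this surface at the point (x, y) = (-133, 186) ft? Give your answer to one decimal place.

1025.7 ft

Two edge vectors: P→Q = (344, 105, -110), P→R = (-37, -263, 127).
Normal n = (P→Q) × (P→R) = (-15595, -39618, -86587).
So ∂z/∂x = −n_x/n_z = −0.18011 and ∂z/∂y = −n_y/n_z = −0.45755.
Intercept c from P: 731 − 2.88 + 358.72 = 1086.84.
At (-133, 186): z = 24.0 − 85.1 + 1086.84 = 1025.7 ft.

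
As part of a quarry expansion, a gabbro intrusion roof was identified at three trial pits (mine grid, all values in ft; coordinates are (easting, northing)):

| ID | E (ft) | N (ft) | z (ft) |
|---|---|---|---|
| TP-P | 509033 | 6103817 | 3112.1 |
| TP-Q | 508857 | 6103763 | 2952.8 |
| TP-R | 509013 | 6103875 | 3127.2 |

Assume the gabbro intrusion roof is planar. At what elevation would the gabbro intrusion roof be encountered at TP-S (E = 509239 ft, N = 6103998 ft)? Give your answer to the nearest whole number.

3360 ft

Two edge vectors: TP-P→TP-Q = (-176, -54, -159.3), TP-P→TP-R = (-20, 58, 15.1).
Normal n = (TP-P→TP-Q) × (TP-P→TP-R) = (8424, 5843.6, -11288).
So ∂z/∂E = −n_x/n_z = 0.74627923 and ∂z/∂N = −n_y/n_z = 0.51768249.
Intercept c from TP-P: 3112.1 − 379880.76 − 3159839.21 = −3536607.87.
At (509239, 6103998): z = 380034.5 + 3159932.9 − 3536607.87 = 3359.5 ft.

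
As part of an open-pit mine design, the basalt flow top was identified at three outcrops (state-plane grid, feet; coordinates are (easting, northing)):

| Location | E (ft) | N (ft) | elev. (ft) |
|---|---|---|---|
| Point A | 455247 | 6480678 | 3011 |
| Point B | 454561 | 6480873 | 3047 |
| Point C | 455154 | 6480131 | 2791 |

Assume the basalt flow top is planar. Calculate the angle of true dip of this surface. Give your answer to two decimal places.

21.63°

Let the plane be z = a·E + b·N + c.
Point B−Point A: −686a + 195b = 36;  Point C−Point A: −93a − 547b = −220.
Solving gives a = 0.05900, b = 0.39216.
Gradient magnitude |∇z| = √(a² + b²) = √(0.00348 + 0.15379) = 0.39658.
True dip = arctan(0.39658) = 21.63°, dipping toward S (azimuth ≈ 189°).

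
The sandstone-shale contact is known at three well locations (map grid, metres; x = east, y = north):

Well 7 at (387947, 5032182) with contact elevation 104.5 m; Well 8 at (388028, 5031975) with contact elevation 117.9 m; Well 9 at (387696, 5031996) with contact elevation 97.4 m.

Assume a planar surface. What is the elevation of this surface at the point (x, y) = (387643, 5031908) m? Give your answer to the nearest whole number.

98 m

Two edge vectors: Well 7→Well 8 = (81, -207, 13.4), Well 7→Well 9 = (-251, -186, -7.1).
Normal n = (Well 7→Well 8) × (Well 7→Well 9) = (3962.1, -2788.3, -67023).
So ∂z/∂x = −n_x/n_z = 0.05911553 and ∂z/∂y = −n_y/n_z = −0.04160214.
Intercept c from Well 7: 104.5 − 22933.69 + 209349.52 = 186520.33.
At (387643, 5031908): z = 22915.7 − 209338.1 + 186520.33 = 97.9 m.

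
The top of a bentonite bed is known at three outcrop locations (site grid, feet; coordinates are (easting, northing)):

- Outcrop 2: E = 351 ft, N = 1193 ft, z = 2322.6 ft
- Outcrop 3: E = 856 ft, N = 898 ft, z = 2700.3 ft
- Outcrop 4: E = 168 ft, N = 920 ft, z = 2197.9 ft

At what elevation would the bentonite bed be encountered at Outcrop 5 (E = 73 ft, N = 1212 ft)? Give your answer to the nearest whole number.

Let the plane be z = a·E + b·N + c.
Outcrop 3−Outcrop 2: 505a − 295b = 377.7;  Outcrop 4−Outcrop 2: −183a − 273b = −124.7.
Solving gives a = 0.72921, b = −0.03203.
Then c = 2322.6 − a·351 − b·1193 = 2104.86.
At (73, 1212): z = 53.2 − 38.8 + 2104.86 = 2119.3 ft.

2119 ft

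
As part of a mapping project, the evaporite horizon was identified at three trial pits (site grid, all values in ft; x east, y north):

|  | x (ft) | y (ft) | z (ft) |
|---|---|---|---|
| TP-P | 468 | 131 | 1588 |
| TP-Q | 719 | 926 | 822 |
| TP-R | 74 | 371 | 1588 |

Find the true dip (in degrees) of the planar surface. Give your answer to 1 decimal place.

43.4°

Let the plane be z = a·x + b·y + c.
TP-Q−TP-P: 251a + 795b = −766;  TP-R−TP-P: −394a + 240b = 0.
Solving gives a = −0.49225, b = −0.80811.
Gradient magnitude |∇z| = √(a² + b²) = √(0.24231 + 0.65304) = 0.94623.
True dip = arctan(0.94623) = 43.4°, dipping toward NNE (azimuth ≈ 031°).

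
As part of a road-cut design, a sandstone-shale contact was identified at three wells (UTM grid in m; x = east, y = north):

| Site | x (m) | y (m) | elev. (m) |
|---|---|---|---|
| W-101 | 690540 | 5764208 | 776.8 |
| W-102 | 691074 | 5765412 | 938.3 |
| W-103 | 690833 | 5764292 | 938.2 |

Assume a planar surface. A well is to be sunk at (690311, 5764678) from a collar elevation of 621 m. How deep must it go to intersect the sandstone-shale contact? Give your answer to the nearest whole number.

38 m

Two edge vectors: W-101→W-102 = (534, 1204, 161.5), W-101→W-103 = (293, 84, 161.4).
Normal n = (W-101→W-102) × (W-101→W-103) = (180759.6, -38868.1, -307916).
So ∂z/∂x = −n_x/n_z = 0.58704192 and ∂z/∂y = −n_y/n_z = −0.12622956.
Intercept c from W-101: 776.8 − 405375.93 + 727613.42 = 323014.29.
At (690311, 5764678): z_contact = 405241.5 − 727672.7 + 323014.29 = 583.0 m.
Depth below ground = 621 − 583.0 = 38 m.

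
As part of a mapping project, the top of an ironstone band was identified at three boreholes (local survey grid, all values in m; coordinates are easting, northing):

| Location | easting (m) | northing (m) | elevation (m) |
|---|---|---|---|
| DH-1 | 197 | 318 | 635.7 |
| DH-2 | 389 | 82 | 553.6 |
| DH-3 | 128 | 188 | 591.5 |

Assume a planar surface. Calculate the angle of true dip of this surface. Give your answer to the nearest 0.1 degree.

Let the plane be z = a·easting + b·northing + c.
DH-2−DH-1: 192a − 236b = −82.1;  DH-3−DH-1: −69a − 130b = −44.2.
Solving gives a = −0.00586, b = 0.34311.
Gradient magnitude |∇z| = √(a² + b²) = √(0.00003 + 0.11773) = 0.34316.
True dip = arctan(0.34316) = 18.9°, dipping toward S (azimuth ≈ 179°).

18.9°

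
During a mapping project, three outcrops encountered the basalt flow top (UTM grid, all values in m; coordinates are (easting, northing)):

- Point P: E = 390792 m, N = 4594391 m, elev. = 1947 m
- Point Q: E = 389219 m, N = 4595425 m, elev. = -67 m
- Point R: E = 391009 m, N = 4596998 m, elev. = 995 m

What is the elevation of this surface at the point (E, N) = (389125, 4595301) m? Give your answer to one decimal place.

Let the plane be z = a·E + b·N + c.
Point Q−Point P: −1573a + 1034b = −2014;  Point R−Point P: 217a + 2607b = −952.
Solving gives a = 0.986345337, b = −0.447271553.
Then c = 1947 − a·390792 − b·4594391 = 1671431.53.
At (389125, 4595301): z = 383811.6 − 2055347.4 + 1671431.53 = -104.3 m.

-104.3 m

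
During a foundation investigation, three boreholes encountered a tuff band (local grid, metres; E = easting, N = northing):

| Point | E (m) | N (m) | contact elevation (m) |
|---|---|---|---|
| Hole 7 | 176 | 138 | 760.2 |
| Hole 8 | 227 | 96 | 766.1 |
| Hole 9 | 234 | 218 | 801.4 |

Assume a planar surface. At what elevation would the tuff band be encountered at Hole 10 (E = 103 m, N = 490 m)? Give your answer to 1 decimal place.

Let the plane be z = a·E + b·N + c.
Hole 8−Hole 7: 51a − 42b = 5.9;  Hole 9−Hole 7: 58a + 80b = 41.2.
Solving gives a = 0.33800, b = 0.26995.
Then c = 760.2 − a·176 − b·138 = 663.46.
At (103, 490): z = 34.8 + 132.3 + 663.46 = 830.5 m.

830.5 m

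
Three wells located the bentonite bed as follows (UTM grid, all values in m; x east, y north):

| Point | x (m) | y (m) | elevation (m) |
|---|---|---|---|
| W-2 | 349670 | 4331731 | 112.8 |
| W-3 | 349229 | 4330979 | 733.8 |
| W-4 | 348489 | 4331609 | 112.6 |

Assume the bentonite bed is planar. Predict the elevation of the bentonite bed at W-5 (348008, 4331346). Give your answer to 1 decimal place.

Two edge vectors: W-2→W-3 = (-441, -752, 621), W-2→W-4 = (-1181, -122, -0.2).
Normal n = (W-2→W-3) × (W-2→W-4) = (75912.4, -733489.2, -834310).
So ∂z/∂x = −n_x/n_z = 0.090988242 and ∂z/∂y = −n_y/n_z = −0.879156668.
Intercept c from W-2: 112.8 − 31815.86 + 3808270.19 = 3776567.14.
At (348008, 4331346): z = 31664.6 − 3807931.7 + 3776567.14 = 300.1 m.

300.1 m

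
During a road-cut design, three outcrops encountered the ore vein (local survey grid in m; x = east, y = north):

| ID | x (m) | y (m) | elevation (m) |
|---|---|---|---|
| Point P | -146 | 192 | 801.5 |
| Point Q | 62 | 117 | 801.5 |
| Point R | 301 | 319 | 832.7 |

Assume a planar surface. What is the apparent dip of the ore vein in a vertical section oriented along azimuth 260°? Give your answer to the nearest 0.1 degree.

Two edge vectors: Point P→Point Q = (208, -75, 0), Point P→Point R = (447, 127, 31.2).
Normal n = (Point P→Point Q) × (Point P→Point R) = (-2340, -6489.6, 59941).
So ∂z/∂x = −n_x/n_z = 0.03904 and ∂z/∂y = −n_y/n_z = 0.10827.
Unit vector along 260° is (sin 260°, cos 260°) = (-0.9848, -0.1736).
Slope in that direction = a·(-0.9848) + b·(-0.1736) = −0.05725.
Apparent dip = arctan|0.05725| = 3.3° (true dip is 6.6°, so apparent ≤ true as expected).

3.3°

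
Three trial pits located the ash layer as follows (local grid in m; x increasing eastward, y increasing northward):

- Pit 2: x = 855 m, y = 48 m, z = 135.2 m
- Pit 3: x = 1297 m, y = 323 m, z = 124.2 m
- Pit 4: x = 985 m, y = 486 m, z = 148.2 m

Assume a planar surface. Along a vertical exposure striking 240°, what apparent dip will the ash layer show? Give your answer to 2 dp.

Two edge vectors: Pit 2→Pit 3 = (442, 275, -11), Pit 2→Pit 4 = (130, 438, 13).
Normal n = (Pit 2→Pit 3) × (Pit 2→Pit 4) = (8393, -7176, 157846).
So ∂z/∂x = −n_x/n_z = −0.05317 and ∂z/∂y = −n_y/n_z = 0.04546.
Unit vector along 240° is (sin 240°, cos 240°) = (-0.8660, -0.5000).
Slope in that direction = a·(-0.8660) + b·(-0.5000) = 0.02332.
Apparent dip = arctan|0.02332| = 1.34° (true dip is 4.0°, so apparent ≤ true as expected).

1.34°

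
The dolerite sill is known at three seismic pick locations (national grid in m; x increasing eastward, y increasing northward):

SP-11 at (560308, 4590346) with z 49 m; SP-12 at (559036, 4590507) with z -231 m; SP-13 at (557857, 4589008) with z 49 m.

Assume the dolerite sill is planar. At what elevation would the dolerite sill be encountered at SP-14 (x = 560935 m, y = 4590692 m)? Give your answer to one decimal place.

Let the plane be z = a·x + b·y + c.
SP-12−SP-11: −1272a + 161b = −280;  SP-13−SP-11: −2451a − 1338b = 0.
Solving gives a = 0.178693824, b = −0.327338238.
Then c = 49 − a·560308 − b·4590346 = 1402521.19.
At (560935, 4590692): z = 100235.6 − 1502709.0 + 1402521.19 = 47.8 m.

47.8 m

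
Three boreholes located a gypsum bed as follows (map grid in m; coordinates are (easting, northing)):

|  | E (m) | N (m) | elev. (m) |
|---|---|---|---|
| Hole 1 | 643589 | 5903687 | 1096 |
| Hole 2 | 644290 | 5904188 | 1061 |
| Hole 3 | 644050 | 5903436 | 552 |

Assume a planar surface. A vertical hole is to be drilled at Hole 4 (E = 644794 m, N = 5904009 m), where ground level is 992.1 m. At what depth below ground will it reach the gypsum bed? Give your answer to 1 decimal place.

440.2 m

Two edge vectors: Hole 1→Hole 2 = (701, 501, -35), Hole 1→Hole 3 = (461, -251, -544).
Normal n = (Hole 1→Hole 2) × (Hole 1→Hole 3) = (-281329, 365209, -406912).
So ∂z/∂E = −n_x/n_z = −0.691375531 and ∂z/∂N = −n_y/n_z = 0.897513467.
Intercept c from Hole 1: 1096 + 444961.69 − 5298638.59 = −4852580.90.
At (644794, 5904009): z_contact = −445794.79 + 5298927.59 − 4852580.90 = 551.89 m.
Depth below ground = 992.1 − 551.89 = 440.2 m.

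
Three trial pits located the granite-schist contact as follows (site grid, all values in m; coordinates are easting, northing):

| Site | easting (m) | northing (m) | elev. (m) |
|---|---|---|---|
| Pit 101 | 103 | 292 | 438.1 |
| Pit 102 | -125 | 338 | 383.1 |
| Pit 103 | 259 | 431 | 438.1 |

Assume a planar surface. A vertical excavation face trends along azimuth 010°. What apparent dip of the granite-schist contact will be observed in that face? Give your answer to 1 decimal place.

Let the plane be z = a·easting + b·northing + c.
Pit 102−Pit 101: −228a + 46b = −55;  Pit 103−Pit 101: 156a + 139b = 0.
Solving gives a = 0.19669, b = −0.22075.
Unit vector along 010° is (sin 10°, cos 10°) = (0.1736, 0.9848).
Slope in that direction = a·(0.1736) + b·(0.9848) = −0.18324.
Apparent dip = arctan|0.18324| = 10.4° (true dip is 16.5°, so apparent ≤ true as expected).

10.4°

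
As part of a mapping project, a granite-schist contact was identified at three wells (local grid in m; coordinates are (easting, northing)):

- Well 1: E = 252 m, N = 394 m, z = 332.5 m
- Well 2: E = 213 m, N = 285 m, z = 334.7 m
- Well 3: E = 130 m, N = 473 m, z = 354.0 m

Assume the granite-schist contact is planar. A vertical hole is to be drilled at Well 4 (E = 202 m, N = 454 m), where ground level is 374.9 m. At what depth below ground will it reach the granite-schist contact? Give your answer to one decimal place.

32.6 m

Two edge vectors: Well 1→Well 2 = (-39, -109, 2.2), Well 1→Well 3 = (-122, 79, 21.5).
Normal n = (Well 1→Well 2) × (Well 1→Well 3) = (-2517.3, 570.1, -16379).
So ∂z/∂E = −n_x/n_z = −0.15369 and ∂z/∂N = −n_y/n_z = 0.03481.
Intercept c from Well 1: 332.5 + 38.73 − 13.71 = 357.52.
At (202, 454): z_contact = −31.05 + 15.80 + 357.52 = 342.27 m.
Depth below ground = 374.9 − 342.27 = 32.6 m.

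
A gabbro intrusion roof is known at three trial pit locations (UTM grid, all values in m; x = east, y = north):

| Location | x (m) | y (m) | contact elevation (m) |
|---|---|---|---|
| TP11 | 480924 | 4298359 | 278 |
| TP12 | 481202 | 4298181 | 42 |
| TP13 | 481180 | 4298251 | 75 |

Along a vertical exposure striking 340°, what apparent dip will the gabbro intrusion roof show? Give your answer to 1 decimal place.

25.4°

Let the plane be z = a·x + b·y + c.
TP12−TP11: 278a − 178b = −236;  TP13−TP11: 256a − 108b = −203.
Solving gives a = −0.68489, b = 0.25618.
Unit vector along 340° is (sin 340°, cos 340°) = (-0.3420, 0.9397).
Slope in that direction = a·(-0.3420) + b·(0.9397) = 0.47497.
Apparent dip = arctan|0.47497| = 25.4° (true dip is 36.2°, so apparent ≤ true as expected).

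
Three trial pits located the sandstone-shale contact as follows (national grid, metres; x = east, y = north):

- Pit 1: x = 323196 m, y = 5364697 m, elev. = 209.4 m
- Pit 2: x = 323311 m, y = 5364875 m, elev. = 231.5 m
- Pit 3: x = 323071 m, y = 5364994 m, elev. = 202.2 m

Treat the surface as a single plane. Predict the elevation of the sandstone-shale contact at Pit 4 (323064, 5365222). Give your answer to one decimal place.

209.0 m

Two edge vectors: Pit 1→Pit 2 = (115, 178, 22.1), Pit 1→Pit 3 = (-125, 297, -7.2).
Normal n = (Pit 1→Pit 2) × (Pit 1→Pit 3) = (-7845.3, -1934.5, 56405).
So ∂z/∂x = −n_x/n_z = 0.139088733 and ∂z/∂y = −n_y/n_z = 0.034296605.
Intercept c from Pit 1: 209.4 − 44952.92 − 183990.89 = −228734.42.
At (323064, 5365222): z = 44934.6 + 184008.9 − 228734.42 = 209.0 m.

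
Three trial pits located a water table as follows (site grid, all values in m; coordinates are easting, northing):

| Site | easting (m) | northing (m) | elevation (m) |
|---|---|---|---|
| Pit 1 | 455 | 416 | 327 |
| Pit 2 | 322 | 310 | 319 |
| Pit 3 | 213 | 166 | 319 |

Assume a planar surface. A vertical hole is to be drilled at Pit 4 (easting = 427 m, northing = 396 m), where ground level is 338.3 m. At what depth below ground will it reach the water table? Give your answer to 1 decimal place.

13.2 m

Two edge vectors: Pit 1→Pit 2 = (-133, -106, -8), Pit 1→Pit 3 = (-242, -250, -8).
Normal n = (Pit 1→Pit 2) × (Pit 1→Pit 3) = (-1152, 872, 7598).
So ∂z/∂easting = −n_x/n_z = 0.15162 and ∂z/∂northing = −n_y/n_z = −0.11477.
Intercept c from Pit 1: 327 − 68.99 + 47.74 = 305.76.
At (427, 396): z_contact = 64.74 − 45.45 + 305.76 = 325.05 m.
Depth below ground = 338.3 − 325.05 = 13.2 m.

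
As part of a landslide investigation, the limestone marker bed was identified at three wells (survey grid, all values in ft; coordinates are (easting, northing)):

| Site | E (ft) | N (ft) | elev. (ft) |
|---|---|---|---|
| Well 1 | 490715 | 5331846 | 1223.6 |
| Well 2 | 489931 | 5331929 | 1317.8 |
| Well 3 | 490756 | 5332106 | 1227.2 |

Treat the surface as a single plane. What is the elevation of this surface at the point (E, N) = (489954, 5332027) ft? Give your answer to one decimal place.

Two edge vectors: Well 1→Well 2 = (-784, 83, 94.2), Well 1→Well 3 = (41, 260, 3.6).
Normal n = (Well 1→Well 2) × (Well 1→Well 3) = (-24193.2, 6684.6, -207243).
So ∂z/∂E = −n_x/n_z = −0.116738322 and ∂z/∂N = −n_y/n_z = 0.032254889.
Intercept c from Well 1: 1223.6 + 57285.25 − 171978.10 = −113469.26.
At (489954, 5332027): z = −57196.4 + 171983.9 − 113469.26 = 1318.3 ft.

1318.3 ft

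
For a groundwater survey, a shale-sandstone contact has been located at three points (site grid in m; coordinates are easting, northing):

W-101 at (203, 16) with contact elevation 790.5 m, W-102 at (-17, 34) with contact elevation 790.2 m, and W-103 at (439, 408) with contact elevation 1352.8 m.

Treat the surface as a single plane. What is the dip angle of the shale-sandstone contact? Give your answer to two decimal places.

53.89°

Two edge vectors: W-101→W-102 = (-220, 18, -0.3), W-101→W-103 = (236, 392, 562.3).
Normal n = (W-101→W-102) × (W-101→W-103) = (10239, 123635.2, -90488).
So ∂z/∂easting = −n_x/n_z = 0.11315 and ∂z/∂northing = −n_y/n_z = 1.36632.
Gradient magnitude |∇z| = √(a² + b²) = √(0.01280 + 1.86682) = 1.37099.
True dip = arctan(1.37099) = 53.89°, dipping toward S (azimuth ≈ 185°).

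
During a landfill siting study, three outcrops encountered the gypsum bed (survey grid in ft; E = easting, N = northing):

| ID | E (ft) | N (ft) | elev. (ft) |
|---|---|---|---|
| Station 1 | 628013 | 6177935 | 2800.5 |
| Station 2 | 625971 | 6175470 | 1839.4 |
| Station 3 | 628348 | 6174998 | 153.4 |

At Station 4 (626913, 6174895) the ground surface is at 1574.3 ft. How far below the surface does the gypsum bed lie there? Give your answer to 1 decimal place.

Let the plane be z = a·E + b·N + c.
Station 2−Station 1: −2042a − 2465b = −961.1;  Station 3−Station 1: 335a − 2937b = −2647.1.
Solving gives a = −0.542617734, b = 0.839401791.
Then c = 2800.5 − a·628013 − b·6177935 = −4842198.21.
At (626913, 6174895): z_contact = −340174.11 + 5183217.92 − 4842198.21 = 845.60 ft.
Depth below ground = 1574.3 − 845.60 = 728.7 ft.

728.7 ft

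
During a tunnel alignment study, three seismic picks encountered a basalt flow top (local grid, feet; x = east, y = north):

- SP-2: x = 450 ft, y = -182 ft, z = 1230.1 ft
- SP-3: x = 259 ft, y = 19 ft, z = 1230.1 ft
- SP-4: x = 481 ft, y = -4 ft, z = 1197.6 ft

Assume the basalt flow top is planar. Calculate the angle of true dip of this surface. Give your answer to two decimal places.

12.63°

Let the plane be z = a·x + b·y + c.
SP-3−SP-2: −191a + 201b = 0;  SP-4−SP-2: 31a + 178b = −32.5.
Solving gives a = −0.16238, b = −0.15430.
Gradient magnitude |∇z| = √(a² + b²) = √(0.02637 + 0.02381) = 0.22400.
True dip = arctan(0.22400) = 12.63°, dipping toward NE (azimuth ≈ 046°).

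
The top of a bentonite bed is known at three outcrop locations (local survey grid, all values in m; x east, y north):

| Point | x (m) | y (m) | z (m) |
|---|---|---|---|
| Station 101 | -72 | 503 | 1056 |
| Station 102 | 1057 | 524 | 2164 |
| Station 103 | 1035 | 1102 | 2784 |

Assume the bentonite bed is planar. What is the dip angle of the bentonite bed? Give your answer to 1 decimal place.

Let the plane be z = a·x + b·y + c.
Station 102−Station 101: 1129a + 21b = 1108;  Station 103−Station 101: 1107a + 599b = 1728.
Solving gives a = 0.96077, b = 1.10923.
Gradient magnitude |∇z| = √(a² + b²) = √(0.92307 + 1.23040) = 1.46747.
True dip = arctan(1.46747) = 55.7°, dipping toward SW (azimuth ≈ 221°).

55.7°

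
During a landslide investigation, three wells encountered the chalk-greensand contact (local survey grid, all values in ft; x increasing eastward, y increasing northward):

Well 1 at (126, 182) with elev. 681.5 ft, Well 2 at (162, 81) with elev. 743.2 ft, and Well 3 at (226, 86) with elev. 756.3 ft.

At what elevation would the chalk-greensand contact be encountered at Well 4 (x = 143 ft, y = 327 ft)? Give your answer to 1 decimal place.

609.8 ft

Two edge vectors: Well 1→Well 2 = (36, -101, 61.7), Well 1→Well 3 = (100, -96, 74.8).
Normal n = (Well 1→Well 2) × (Well 1→Well 3) = (-1631.6, 3477.2, 6644).
So ∂z/∂x = −n_x/n_z = 0.24557 and ∂z/∂y = −n_y/n_z = −0.52336.
Intercept c from Well 1: 681.5 − 30.94 + 95.25 = 745.81.
At (143, 327): z = 35.1 − 171.1 + 745.81 = 609.8 ft.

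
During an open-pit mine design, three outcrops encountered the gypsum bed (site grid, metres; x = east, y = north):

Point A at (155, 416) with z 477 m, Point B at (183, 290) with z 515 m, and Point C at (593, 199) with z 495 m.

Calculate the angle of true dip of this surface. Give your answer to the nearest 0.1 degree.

Two edge vectors: Point A→Point B = (28, -126, 38), Point A→Point C = (438, -217, 18).
Normal n = (Point A→Point B) × (Point A→Point C) = (5978, 16140, 49112).
So ∂z/∂x = −n_x/n_z = −0.12172 and ∂z/∂y = −n_y/n_z = −0.32864.
Gradient magnitude |∇z| = √(a² + b²) = √(0.01482 + 0.10800) = 0.35045.
True dip = arctan(0.35045) = 19.3°, dipping toward NNE (azimuth ≈ 020°).

19.3°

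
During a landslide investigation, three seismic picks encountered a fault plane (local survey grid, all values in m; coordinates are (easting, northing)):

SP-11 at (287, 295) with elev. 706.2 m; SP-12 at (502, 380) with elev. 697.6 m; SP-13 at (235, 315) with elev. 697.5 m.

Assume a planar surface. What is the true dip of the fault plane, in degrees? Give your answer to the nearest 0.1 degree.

Let the plane be z = a·E + b·N + c.
SP-12−SP-11: 215a + 85b = −8.6;  SP-13−SP-11: −52a + 20b = −8.7.
Solving gives a = 0.06508, b = −0.26579.
Gradient magnitude |∇z| = √(a² + b²) = √(0.00424 + 0.07065) = 0.27364.
True dip = arctan(0.27364) = 15.3°, dipping toward NNW (azimuth ≈ 346°).

15.3°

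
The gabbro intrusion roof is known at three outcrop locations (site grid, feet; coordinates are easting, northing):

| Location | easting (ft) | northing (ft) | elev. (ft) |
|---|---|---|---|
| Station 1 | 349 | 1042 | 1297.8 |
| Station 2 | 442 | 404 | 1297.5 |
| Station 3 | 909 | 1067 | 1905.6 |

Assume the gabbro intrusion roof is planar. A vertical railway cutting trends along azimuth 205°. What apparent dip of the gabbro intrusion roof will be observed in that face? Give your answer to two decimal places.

Let the plane be z = a·easting + b·northing + c.
Station 2−Station 1: 93a − 638b = −0.3;  Station 3−Station 1: 560a + 25b = 607.8.
Solving gives a = 1.07832, b = 0.15765.
Unit vector along 205° is (sin 205°, cos 205°) = (-0.4226, -0.9063).
Slope in that direction = a·(-0.4226) + b·(-0.9063) = −0.59860.
Apparent dip = arctan|0.59860| = 30.90° (true dip is 47.5°, so apparent ≤ true as expected).

30.90°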